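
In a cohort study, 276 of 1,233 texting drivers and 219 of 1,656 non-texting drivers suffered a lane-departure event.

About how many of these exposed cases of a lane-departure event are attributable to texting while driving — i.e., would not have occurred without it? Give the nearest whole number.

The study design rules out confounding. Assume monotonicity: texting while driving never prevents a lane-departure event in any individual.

about 113 cases

p₁ = P(outcome | exposed) = 276/1233 = 0.22384
p₀ = P(outcome | unexposed) = 219/1656 = 0.13225
PN = (p₁ − p₀)/p₁ = (0.22384 − 0.13225) / 0.22384 ≈ 0.40920.
Attributable cases ≈ PN × (exposed cases) = 0.40920 × 276 ≈ 112.94.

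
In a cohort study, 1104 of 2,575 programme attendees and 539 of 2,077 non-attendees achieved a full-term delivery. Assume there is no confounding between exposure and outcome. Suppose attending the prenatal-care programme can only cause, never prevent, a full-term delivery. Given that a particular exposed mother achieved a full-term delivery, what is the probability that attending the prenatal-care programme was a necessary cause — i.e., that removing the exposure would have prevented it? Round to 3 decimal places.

p₁ = P(outcome | exposed) = 1104/2575 = 0.42874
p₀ = P(outcome | unexposed) = 539/2077 = 0.25951
Under exogeneity and monotonicity, PN = (p₁ − p₀) / p₁.
PN = (0.42874 − 0.25951) / 0.42874 = 0.16923 / 0.42874 ≈ 0.3947

PN ≈ 0.395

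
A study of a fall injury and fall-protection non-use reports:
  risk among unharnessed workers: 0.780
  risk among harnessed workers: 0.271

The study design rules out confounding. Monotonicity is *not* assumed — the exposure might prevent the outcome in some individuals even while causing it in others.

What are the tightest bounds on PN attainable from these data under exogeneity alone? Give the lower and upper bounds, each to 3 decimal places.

0.653 ≤ PN ≤ 0.935

Let p₁ = 0.78, p₀ = 0.271.
Under exogeneity alone the bounds on PN are max{0,(p₁−p₀)/p₁} ≤ PN ≤ min{1,(1−p₀)/p₁}.
  lower = (p₁ − p₀)/p₁ = 0.509 / 0.78 ≈ 0.6526
  upper = min{1, (1 − p₀)/p₁} = 0.729 / 0.78 ≈ 0.9346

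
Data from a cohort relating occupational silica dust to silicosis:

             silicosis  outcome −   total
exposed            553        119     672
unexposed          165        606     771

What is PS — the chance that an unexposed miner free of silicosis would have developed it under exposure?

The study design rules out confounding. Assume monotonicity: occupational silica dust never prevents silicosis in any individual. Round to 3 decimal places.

p₁ = P(outcome | exposed) = 553/672 = 0.82292
p₀ = P(outcome | unexposed) = 165/771 = 0.21401
Under exogeneity and monotonicity, PS = (p₁ − p₀) / (1 − p₀).
PS = (0.82292 − 0.21401) / (1 − 0.21401) = 0.60891 / 0.78599 ≈ 0.7747

PS ≈ 0.775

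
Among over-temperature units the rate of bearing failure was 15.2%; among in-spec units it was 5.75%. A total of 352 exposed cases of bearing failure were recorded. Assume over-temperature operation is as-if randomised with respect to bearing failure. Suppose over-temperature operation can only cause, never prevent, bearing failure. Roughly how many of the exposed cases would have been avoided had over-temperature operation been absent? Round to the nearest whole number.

p₁ = 0.152, p₀ = 0.0575.
PN = (p₁ − p₀)/p₁ = (0.152 − 0.0575) / 0.152 ≈ 0.62171.
Attributable cases ≈ PN × (exposed cases) = 0.62171 × 352 ≈ 218.84.

about 219 cases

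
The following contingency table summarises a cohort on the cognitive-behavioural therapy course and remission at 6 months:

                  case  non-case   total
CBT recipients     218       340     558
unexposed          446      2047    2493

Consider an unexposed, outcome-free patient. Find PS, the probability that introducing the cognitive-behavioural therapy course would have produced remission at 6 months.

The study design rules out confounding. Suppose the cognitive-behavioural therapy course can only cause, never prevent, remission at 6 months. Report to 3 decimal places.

p₁ = P(outcome | exposed) = 218/558 = 0.39068
p₀ = P(outcome | unexposed) = 446/2493 = 0.1789
Under exogeneity and monotonicity, PS = (p₁ − p₀)/(1 − p₀).
PS = (0.39068 − 0.1789) / 0.8211 ≈ 0.2579

PS ≈ 0.258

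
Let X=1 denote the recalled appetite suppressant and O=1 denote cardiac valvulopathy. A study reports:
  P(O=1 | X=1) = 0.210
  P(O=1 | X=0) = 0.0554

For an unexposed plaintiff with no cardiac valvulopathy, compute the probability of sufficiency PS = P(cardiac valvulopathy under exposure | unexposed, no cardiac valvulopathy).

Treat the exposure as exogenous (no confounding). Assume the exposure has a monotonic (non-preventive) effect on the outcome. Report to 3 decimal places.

Let p₁ = 0.21, p₀ = 0.0554.
Under exogeneity and monotonicity, PS = (p₁ − p₀) / (1 − p₀).
PS = (0.21 − 0.0554) / (1 − 0.0554) = 0.1546 / 0.9446 ≈ 0.1637

PS ≈ 0.164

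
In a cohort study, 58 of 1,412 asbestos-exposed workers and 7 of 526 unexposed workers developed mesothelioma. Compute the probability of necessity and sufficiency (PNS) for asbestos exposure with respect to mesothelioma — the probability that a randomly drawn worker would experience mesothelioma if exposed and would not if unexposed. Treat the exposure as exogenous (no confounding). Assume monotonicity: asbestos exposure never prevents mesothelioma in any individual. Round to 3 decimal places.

p₁ = P(outcome | exposed) = 58/1412 = 0.041076
p₀ = P(outcome | unexposed) = 7/526 = 0.013308
Under exogeneity and monotonicity, PNS = p₁ − p₀.
PNS = 0.041076 − 0.013308 = 0.027769

PNS ≈ 0.028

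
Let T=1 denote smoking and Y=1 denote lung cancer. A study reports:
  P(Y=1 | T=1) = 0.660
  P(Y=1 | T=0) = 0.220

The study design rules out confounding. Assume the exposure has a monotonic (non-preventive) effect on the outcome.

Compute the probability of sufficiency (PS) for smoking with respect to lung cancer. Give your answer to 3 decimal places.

Let p₁ = 0.66, p₀ = 0.22.
Under exogeneity and monotonicity, PS = (p₁ − p₀) / (1 − p₀).
PS = (0.66 − 0.22) / (1 − 0.22) = 0.44 / 0.78 ≈ 0.5641

PS ≈ 0.564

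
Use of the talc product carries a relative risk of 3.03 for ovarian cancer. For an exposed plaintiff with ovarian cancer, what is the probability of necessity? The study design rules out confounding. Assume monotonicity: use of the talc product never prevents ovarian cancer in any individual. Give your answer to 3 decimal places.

PN ≈ 0.670

Under exogeneity and monotonicity, PN = (RR − 1) / RR = 1 − 1/RR.
PN = (3.03 − 1) / 3.03 = 2.03 / 3.03 ≈ 0.6700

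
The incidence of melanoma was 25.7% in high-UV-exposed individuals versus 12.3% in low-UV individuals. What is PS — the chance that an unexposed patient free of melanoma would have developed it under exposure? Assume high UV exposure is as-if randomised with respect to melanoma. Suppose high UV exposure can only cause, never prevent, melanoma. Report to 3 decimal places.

PS ≈ 0.153

p₁ = 0.257, p₀ = 0.123.
Under exogeneity and monotonicity, PS = (p₁ − p₀) / (1 − p₀).
PS = (0.257 − 0.123) / (1 − 0.123) = 0.134 / 0.877 ≈ 0.1528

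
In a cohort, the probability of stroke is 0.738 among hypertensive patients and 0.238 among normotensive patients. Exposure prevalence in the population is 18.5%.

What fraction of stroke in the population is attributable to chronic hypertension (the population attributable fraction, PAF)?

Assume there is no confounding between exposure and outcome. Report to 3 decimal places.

Let p₁ = 0.738, p₀ = 0.238.
Overall risk P(Y=1) = π·p₁ + (1−π)·p₀ = 0.185×0.738 + 0.815×0.238 = 0.3305.
Under exogeneity, PAF = [P(Y=1) − p₀] / P(Y=1).
PAF = (0.3305 − 0.238) / 0.3305 ≈ 0.2799

PAF ≈ 0.280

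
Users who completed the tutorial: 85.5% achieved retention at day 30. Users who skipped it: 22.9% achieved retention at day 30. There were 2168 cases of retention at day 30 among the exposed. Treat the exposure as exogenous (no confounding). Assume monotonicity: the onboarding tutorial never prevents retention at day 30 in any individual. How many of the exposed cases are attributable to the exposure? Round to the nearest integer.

p₁ = 0.855, p₀ = 0.229.
PN = (p₁ − p₀)/p₁ = (0.855 − 0.229) / 0.855 ≈ 0.73216.
Attributable cases ≈ PN × (exposed cases) = 0.73216 × 2168 ≈ 1587.33.

about 1587 cases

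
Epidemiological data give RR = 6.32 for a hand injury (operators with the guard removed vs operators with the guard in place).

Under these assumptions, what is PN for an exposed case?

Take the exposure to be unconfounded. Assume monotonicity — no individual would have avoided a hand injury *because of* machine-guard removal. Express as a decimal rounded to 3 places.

PN ≈ 0.842

Under exogeneity and monotonicity, PN = (RR − 1) / RR = 1 − 1/RR.
PN = (6.32 − 1) / 6.32 = 5.32 / 6.32 ≈ 0.8418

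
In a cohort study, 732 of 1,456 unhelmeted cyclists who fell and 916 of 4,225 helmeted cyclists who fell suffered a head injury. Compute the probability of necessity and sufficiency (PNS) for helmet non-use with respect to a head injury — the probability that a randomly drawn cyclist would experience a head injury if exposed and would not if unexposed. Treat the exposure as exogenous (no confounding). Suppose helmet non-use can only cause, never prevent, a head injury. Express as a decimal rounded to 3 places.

PNS ≈ 0.286

p₁ = P(outcome | exposed) = 732/1456 = 0.50275
p₀ = P(outcome | unexposed) = 916/4225 = 0.2168
Under exogeneity and monotonicity, PNS = p₁ − p₀.
PNS = 0.50275 − 0.2168 = 0.28594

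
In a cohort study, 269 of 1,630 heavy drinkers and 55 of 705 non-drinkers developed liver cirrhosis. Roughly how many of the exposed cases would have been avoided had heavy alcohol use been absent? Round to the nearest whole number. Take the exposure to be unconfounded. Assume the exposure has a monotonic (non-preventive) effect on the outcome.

about 142 cases

p₁ = P(outcome | exposed) = 269/1630 = 0.16503
p₀ = P(outcome | unexposed) = 55/705 = 0.078014
PN = (p₁ − p₀)/p₁ = (0.16503 − 0.078014) / 0.16503 ≈ 0.52727.
Attributable cases ≈ PN × (exposed cases) = 0.52727 × 269 ≈ 141.84.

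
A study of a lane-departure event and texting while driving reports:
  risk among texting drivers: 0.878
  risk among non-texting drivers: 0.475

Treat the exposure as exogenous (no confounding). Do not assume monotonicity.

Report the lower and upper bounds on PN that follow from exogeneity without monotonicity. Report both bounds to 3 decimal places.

0.459 ≤ PN ≤ 0.598

Let p₁ = 0.878, p₀ = 0.475.
Under exogeneity alone the bounds on PN are max{0,(p₁−p₀)/p₁} ≤ PN ≤ min{1,(1−p₀)/p₁}.
  lower = (p₁ − p₀)/p₁ = 0.403 / 0.878 ≈ 0.4590
  upper = min{1, (1 − p₀)/p₁} = 0.525 / 0.878 ≈ 0.5979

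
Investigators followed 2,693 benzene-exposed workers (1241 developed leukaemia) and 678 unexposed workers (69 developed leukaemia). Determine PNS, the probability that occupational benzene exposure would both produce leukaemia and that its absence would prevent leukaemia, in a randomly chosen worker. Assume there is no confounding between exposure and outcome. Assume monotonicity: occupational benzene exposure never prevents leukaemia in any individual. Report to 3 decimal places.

p₁ = P(outcome | exposed) = 1241/2693 = 0.46082
p₀ = P(outcome | unexposed) = 69/678 = 0.10177
Under exogeneity and monotonicity, PNS = p₁ − p₀.
PNS = 0.46082 − 0.10177 = 0.35905

PNS ≈ 0.359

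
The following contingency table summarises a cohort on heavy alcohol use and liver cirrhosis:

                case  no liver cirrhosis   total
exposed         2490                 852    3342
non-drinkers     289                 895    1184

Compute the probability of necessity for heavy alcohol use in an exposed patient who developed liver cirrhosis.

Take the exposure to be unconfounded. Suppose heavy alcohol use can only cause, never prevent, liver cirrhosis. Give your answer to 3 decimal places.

PN ≈ 0.672

p₁ = P(outcome | exposed) = 2490/3342 = 0.74506
p₀ = P(outcome | unexposed) = 289/1184 = 0.24409
Under exogeneity and monotonicity, PN = (p₁ − p₀) / p₁.
PN = (0.74506 − 0.24409) / 0.74506 = 0.50097 / 0.74506 ≈ 0.6724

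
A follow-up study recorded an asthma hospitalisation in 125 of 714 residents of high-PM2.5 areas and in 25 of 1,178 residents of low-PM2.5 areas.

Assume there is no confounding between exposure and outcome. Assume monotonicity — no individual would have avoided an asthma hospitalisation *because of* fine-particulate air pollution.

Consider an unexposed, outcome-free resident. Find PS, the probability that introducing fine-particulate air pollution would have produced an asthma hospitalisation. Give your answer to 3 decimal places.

p₁ = P(outcome | exposed) = 125/714 = 0.17507
p₀ = P(outcome | unexposed) = 25/1178 = 0.021222
Under exogeneity and monotonicity, PS = (p₁ − p₀) / (1 − p₀).
PS = (0.17507 − 0.021222) / (1 − 0.021222) = 0.15385 / 0.97878 ≈ 0.1572

PS ≈ 0.157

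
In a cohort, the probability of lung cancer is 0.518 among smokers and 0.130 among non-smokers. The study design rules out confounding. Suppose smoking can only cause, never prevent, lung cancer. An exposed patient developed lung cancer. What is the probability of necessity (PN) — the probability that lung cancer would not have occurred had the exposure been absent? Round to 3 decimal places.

PN ≈ 0.749

Let p₁ = 0.518, p₀ = 0.13.
Under exogeneity and monotonicity, PN = (p₁ − p₀) / p₁.
PN = (0.518 − 0.13) / 0.518 = 0.388 / 0.518 ≈ 0.7490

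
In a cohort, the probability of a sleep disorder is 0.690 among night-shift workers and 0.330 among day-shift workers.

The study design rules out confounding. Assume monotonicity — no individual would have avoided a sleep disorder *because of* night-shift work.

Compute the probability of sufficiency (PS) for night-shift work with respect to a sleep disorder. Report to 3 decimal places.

PS ≈ 0.537

Let p₁ = 0.69, p₀ = 0.33.
Under exogeneity and monotonicity, PS = (p₁ − p₀) / (1 − p₀).
PS = (0.69 − 0.33) / (1 − 0.33) = 0.36 / 0.67 ≈ 0.5373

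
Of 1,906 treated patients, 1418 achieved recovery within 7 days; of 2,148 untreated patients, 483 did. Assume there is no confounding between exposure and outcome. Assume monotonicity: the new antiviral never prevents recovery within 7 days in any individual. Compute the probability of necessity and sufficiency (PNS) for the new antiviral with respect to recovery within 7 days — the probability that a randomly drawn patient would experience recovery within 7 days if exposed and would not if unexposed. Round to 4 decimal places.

p₁ = P(outcome | exposed) = 1418/1906 = 0.74397
p₀ = P(outcome | unexposed) = 483/2148 = 0.22486
Under exogeneity and monotonicity, PNS = p₁ − p₀.
PNS = 0.74397 − 0.22486 = 0.51911

PNS ≈ 0.5191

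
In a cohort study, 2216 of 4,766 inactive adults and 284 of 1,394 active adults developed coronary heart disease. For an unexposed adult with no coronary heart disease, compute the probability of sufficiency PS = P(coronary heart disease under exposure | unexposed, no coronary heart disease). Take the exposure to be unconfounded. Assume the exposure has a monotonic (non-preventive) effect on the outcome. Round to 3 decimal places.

p₁ = P(outcome | exposed) = 2216/4766 = 0.46496
p₀ = P(outcome | unexposed) = 284/1394 = 0.20373
Under exogeneity and monotonicity, PS = (p₁ − p₀) / (1 − p₀).
PS = (0.46496 − 0.20373) / (1 − 0.20373) = 0.26123 / 0.79627 ≈ 0.3281

PS ≈ 0.328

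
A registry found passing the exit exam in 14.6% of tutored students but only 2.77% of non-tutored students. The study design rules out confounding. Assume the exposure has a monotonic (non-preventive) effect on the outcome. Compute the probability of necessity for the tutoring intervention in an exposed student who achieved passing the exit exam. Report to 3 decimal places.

p₁ = 0.146, p₀ = 0.0277.
Under exogeneity and monotonicity, PN = (p₁ − p₀) / p₁.
PN = (0.146 − 0.0277) / 0.146 = 0.1183 / 0.146 ≈ 0.8103

PN ≈ 0.810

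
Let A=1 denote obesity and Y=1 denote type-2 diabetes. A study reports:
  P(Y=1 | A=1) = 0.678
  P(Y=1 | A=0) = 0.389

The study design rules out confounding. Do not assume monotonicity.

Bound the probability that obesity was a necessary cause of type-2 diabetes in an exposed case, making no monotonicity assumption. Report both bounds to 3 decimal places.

Let p₁ = 0.678, p₀ = 0.389.
Under exogeneity alone the bounds on PN are max{0,(p₁−p₀)/p₁} ≤ PN ≤ min{1,(1−p₀)/p₁}.
  lower = (p₁ − p₀)/p₁ = 0.289 / 0.678 ≈ 0.4263
  upper = min{1, (1 − p₀)/p₁} = 0.611 / 0.678 ≈ 0.9012

0.426 ≤ PN ≤ 0.901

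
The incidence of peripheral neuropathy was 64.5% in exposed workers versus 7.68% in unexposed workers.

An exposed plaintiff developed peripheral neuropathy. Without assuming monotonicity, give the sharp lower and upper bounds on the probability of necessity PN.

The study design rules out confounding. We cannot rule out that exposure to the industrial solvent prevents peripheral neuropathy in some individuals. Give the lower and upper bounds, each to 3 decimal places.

0.881 ≤ PN ≤ 1.000

p₁ = 0.645, p₀ = 0.0768.
Under exogeneity alone the bounds on PN are max{0,(p₁−p₀)/p₁} ≤ PN ≤ min{1,(1−p₀)/p₁}.
  lower = (p₁ − p₀)/p₁ = 0.5682 / 0.645 ≈ 0.8809
  upper = min{1, (1 − p₀)/p₁} = 0.9232 / 0.645 ≈ 1.4313 → capped at 1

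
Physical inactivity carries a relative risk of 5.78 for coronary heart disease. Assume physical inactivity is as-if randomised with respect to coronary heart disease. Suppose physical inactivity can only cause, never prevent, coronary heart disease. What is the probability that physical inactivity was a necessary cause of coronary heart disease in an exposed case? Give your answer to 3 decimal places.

PN ≈ 0.827

Under exogeneity and monotonicity, PN = (RR − 1) / RR = 1 − 1/RR.
PN = (5.78 − 1) / 5.78 = 4.78 / 5.78 ≈ 0.8270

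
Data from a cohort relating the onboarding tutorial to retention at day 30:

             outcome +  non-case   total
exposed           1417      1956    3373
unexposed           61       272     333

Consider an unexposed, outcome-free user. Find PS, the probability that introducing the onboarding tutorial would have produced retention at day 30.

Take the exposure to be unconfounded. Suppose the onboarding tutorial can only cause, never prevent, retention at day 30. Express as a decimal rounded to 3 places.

p₁ = P(outcome | exposed) = 1417/3373 = 0.4201
p₀ = P(outcome | unexposed) = 61/333 = 0.18318
Under exogeneity and monotonicity, PS = (p₁ − p₀) / (1 − p₀).
PS = (0.4201 − 0.18318) / (1 − 0.18318) = 0.23692 / 0.81682 ≈ 0.2900

PS ≈ 0.290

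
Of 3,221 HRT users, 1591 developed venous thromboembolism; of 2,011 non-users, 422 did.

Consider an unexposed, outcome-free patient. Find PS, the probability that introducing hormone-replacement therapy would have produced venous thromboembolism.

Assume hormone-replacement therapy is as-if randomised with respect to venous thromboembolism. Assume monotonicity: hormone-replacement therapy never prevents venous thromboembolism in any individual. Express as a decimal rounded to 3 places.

p₁ = P(outcome | exposed) = 1591/3221 = 0.49395
p₀ = P(outcome | unexposed) = 422/2011 = 0.20985
Under exogeneity and monotonicity, PS = (p₁ − p₀) / (1 − p₀).
PS = (0.49395 − 0.20985) / (1 − 0.20985) = 0.2841 / 0.79015 ≈ 0.3596

PS ≈ 0.360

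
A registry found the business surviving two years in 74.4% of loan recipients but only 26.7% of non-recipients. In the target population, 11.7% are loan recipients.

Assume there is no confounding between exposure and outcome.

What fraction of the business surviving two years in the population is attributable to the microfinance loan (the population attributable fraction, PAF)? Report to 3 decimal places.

PAF ≈ 0.173

p₁ = 0.744, p₀ = 0.267.
Overall risk P(Y=1) = π·p₁ + (1−π)·p₀ = 0.117×0.744 + 0.883×0.267 = 0.32281.
Under exogeneity, PAF = [P(Y=1) − p₀] / P(Y=1).
PAF = (0.32281 − 0.267) / 0.32281 ≈ 0.1729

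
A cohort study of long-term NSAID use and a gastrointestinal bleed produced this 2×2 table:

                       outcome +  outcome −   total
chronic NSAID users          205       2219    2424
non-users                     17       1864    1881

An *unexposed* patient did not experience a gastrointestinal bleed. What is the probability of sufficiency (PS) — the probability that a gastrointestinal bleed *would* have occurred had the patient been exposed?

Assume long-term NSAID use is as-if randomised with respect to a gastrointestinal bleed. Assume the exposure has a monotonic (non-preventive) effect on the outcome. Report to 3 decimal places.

p₁ = P(outcome | exposed) = 205/2424 = 0.084571
p₀ = P(outcome | unexposed) = 17/1881 = 0.0090377
Under exogeneity and monotonicity, PS = (p₁ − p₀) / (1 − p₀).
PS = (0.084571 − 0.0090377) / (1 − 0.0090377) = 0.075533 / 0.99096 ≈ 0.0762

PS ≈ 0.076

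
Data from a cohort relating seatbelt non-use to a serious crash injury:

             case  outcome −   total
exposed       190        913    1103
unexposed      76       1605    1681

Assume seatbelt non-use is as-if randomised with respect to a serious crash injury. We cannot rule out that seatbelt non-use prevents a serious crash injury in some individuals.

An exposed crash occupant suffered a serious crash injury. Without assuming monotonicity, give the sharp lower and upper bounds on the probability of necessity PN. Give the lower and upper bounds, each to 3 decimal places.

p₁ = P(outcome | exposed) = 190/1103 = 0.17226
p₀ = P(outcome | unexposed) = 76/1681 = 0.045211
Under exogeneity alone the bounds on PN are max{0,(p₁−p₀)/p₁} ≤ PN ≤ min{1,(1−p₀)/p₁}.
  lower = (p₁ − p₀)/p₁ = 0.12705 / 0.17226 ≈ 0.7375
  upper = min{1, (1 − p₀)/p₁} = 0.95479 / 0.17226 ≈ 5.5428 → capped at 1

0.738 ≤ PN ≤ 1.000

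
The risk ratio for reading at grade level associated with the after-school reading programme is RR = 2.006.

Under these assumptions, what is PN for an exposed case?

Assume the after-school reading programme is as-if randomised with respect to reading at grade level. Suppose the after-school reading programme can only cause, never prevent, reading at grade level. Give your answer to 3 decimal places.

PN ≈ 0.501

Under exogeneity and monotonicity, PN = (RR − 1) / RR = 1 − 1/RR.
PN = (2.006 − 1) / 2.006 = 1.006 / 2.006 ≈ 0.5015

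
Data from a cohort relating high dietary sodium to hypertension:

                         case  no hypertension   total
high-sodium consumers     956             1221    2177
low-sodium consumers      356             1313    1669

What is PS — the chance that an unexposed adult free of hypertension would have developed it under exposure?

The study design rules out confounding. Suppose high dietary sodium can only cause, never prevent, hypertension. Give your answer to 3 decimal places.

p₁ = P(outcome | exposed) = 956/2177 = 0.43914
p₀ = P(outcome | unexposed) = 356/1669 = 0.2133
Under exogeneity and monotonicity, PS = (p₁ − p₀)/(1 − p₀).
PS = (0.43914 − 0.2133) / 0.7867 ≈ 0.2871

PS ≈ 0.287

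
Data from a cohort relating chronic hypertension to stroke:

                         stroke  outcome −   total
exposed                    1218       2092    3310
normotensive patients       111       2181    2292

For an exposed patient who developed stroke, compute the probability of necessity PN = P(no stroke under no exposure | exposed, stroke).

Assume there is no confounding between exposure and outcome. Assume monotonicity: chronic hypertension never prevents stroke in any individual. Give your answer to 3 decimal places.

PN ≈ 0.868

p₁ = P(outcome | exposed) = 1218/3310 = 0.36798
p₀ = P(outcome | unexposed) = 111/2292 = 0.048429
Under exogeneity and monotonicity, PN = (p₁ − p₀) / p₁.
PN = (0.36798 − 0.048429) / 0.36798 = 0.31955 / 0.36798 ≈ 0.8684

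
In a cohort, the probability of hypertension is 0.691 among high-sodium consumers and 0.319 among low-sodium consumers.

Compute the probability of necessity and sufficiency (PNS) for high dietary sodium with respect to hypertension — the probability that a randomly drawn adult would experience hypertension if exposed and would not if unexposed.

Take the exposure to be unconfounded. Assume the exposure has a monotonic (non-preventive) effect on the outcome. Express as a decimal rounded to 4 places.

PNS ≈ 0.3720

Let p₁ = 0.691, p₀ = 0.319.
Under exogeneity and monotonicity, PNS = p₁ − p₀.
PNS = 0.691 − 0.319 = 0.372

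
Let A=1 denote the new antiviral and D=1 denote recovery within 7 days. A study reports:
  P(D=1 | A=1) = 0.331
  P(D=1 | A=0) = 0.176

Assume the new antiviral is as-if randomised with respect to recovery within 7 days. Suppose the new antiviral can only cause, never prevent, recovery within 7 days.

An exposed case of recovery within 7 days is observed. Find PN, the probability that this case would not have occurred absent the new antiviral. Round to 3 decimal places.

PN ≈ 0.468

Let p₁ = 0.331, p₀ = 0.176.
Under exogeneity and monotonicity, PN = (p₁ − p₀) / p₁.
PN = (0.331 − 0.176) / 0.331 = 0.155 / 0.331 ≈ 0.4683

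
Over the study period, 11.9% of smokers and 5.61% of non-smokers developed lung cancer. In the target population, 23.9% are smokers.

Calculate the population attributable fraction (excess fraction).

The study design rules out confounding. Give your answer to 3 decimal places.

PAF ≈ 0.211

p₁ = 0.119, p₀ = 0.0561.
Overall risk P(Y=1) = π·p₁ + (1−π)·p₀ = 0.239×0.119 + 0.761×0.0561 = 0.071133.
Under exogeneity, PAF = [P(Y=1) − p₀] / P(Y=1).
PAF = (0.071133 − 0.0561) / 0.071133 ≈ 0.2113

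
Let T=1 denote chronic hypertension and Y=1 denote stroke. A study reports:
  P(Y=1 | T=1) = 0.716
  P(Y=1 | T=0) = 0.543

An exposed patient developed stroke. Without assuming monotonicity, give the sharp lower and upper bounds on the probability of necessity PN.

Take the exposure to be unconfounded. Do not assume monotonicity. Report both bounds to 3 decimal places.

Let p₁ = 0.716, p₀ = 0.543.
Under exogeneity alone the bounds on PN are max{0,(p₁−p₀)/p₁} ≤ PN ≤ min{1,(1−p₀)/p₁}.
  lower = (p₁ − p₀)/p₁ = 0.173 / 0.716 ≈ 0.2416
  upper = min{1, (1 − p₀)/p₁} = 0.457 / 0.716 ≈ 0.6383

0.242 ≤ PN ≤ 0.638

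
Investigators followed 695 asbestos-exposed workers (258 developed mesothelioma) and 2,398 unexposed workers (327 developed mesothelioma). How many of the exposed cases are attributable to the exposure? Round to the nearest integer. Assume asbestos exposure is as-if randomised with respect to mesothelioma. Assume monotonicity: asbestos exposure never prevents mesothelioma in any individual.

about 163 cases

p₁ = P(outcome | exposed) = 258/695 = 0.37122
p₀ = P(outcome | unexposed) = 327/2398 = 0.13636
PN = (p₁ − p₀)/p₁ = (0.37122 − 0.13636) / 0.37122 ≈ 0.63266.
Attributable cases ≈ PN × (exposed cases) = 0.63266 × 258 ≈ 163.23.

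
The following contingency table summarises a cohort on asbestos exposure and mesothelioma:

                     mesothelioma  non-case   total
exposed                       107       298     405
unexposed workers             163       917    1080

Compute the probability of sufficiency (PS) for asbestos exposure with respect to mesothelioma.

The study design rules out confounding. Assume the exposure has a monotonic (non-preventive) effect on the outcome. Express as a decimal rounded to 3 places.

PS ≈ 0.133

p₁ = P(outcome | exposed) = 107/405 = 0.2642
p₀ = P(outcome | unexposed) = 163/1080 = 0.15093
Under exogeneity and monotonicity, PS = (p₁ − p₀)/(1 − p₀).
PS = (0.2642 − 0.15093) / 0.84907 ≈ 0.1334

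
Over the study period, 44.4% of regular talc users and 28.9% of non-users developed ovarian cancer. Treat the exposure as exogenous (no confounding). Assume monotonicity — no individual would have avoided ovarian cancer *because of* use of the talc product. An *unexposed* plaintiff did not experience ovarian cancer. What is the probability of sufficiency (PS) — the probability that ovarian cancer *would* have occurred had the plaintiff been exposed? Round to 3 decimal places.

PS ≈ 0.218

p₁ = 0.444, p₀ = 0.289.
Under exogeneity and monotonicity, PS = (p₁ − p₀) / (1 − p₀).
PS = (0.444 − 0.289) / (1 − 0.289) = 0.155 / 0.711 ≈ 0.2180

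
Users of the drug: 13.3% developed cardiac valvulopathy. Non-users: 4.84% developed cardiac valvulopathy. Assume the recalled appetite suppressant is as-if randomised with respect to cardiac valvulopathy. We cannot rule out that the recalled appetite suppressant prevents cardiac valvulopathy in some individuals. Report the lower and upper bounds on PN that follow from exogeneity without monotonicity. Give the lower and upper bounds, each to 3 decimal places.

0.636 ≤ PN ≤ 1.000

p₁ = 0.133, p₀ = 0.0484.
Under exogeneity alone the bounds on PN are max{0,(p₁−p₀)/p₁} ≤ PN ≤ min{1,(1−p₀)/p₁}.
  lower = (p₁ − p₀)/p₁ = 0.0846 / 0.133 ≈ 0.6361
  upper = min{1, (1 − p₀)/p₁} = 0.9516 / 0.133 ≈ 7.1549 → capped at 1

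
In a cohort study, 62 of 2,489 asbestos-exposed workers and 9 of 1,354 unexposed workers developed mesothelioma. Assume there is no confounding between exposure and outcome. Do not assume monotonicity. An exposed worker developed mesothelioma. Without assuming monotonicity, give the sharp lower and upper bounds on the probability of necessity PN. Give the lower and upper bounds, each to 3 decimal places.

0.733 ≤ PN ≤ 1.000

p₁ = P(outcome | exposed) = 62/2489 = 0.02491
p₀ = P(outcome | unexposed) = 9/1354 = 0.006647
Under exogeneity alone the bounds on PN are max{0,(p₁−p₀)/p₁} ≤ PN ≤ min{1,(1−p₀)/p₁}.
  lower = (p₁ − p₀)/p₁ = 0.018263 / 0.02491 ≈ 0.7332
  upper = min{1, (1 − p₀)/p₁} = 0.99335 / 0.02491 ≈ 39.8783 → capped at 1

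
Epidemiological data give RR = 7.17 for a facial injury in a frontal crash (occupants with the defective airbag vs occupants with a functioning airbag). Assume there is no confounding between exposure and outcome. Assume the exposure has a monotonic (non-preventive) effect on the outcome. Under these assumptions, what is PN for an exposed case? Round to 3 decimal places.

PN ≈ 0.861

Under exogeneity and monotonicity, PN = (RR − 1) / RR = 1 − 1/RR.
PN = (7.17 − 1) / 7.17 = 6.17 / 7.17 ≈ 0.8605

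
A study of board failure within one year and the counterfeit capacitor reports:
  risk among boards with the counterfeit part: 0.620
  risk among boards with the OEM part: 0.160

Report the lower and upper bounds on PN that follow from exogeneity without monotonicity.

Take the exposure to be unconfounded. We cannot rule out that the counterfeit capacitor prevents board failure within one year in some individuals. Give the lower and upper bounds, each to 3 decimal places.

Let p₁ = 0.62, p₀ = 0.16.
Under exogeneity alone the bounds on PN are max{0,(p₁−p₀)/p₁} ≤ PN ≤ min{1,(1−p₀)/p₁}.
  lower = (p₁ − p₀)/p₁ = 0.46 / 0.62 ≈ 0.7419
  upper = min{1, (1 − p₀)/p₁} = 0.84 / 0.62 ≈ 1.3548 → capped at 1

0.742 ≤ PN ≤ 1.000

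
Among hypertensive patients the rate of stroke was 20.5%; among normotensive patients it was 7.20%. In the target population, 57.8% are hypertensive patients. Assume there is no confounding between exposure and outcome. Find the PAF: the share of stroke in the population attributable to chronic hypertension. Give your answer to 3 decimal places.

PAF ≈ 0.516

p₁ = 0.205, p₀ = 0.072.
Overall risk P(Y=1) = π·p₁ + (1−π)·p₀ = 0.578×0.205 + 0.422×0.072 = 0.14887.
Under exogeneity, PAF = [P(Y=1) − p₀] / P(Y=1).
PAF = (0.14887 − 0.072) / 0.14887 ≈ 0.5164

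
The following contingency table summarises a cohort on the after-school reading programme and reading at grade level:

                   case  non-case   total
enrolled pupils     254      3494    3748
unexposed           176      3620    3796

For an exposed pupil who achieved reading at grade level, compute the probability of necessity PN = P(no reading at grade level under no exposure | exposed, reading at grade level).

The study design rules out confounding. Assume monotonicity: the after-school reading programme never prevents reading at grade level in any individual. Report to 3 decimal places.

PN ≈ 0.316

p₁ = P(outcome | exposed) = 254/3748 = 0.067769
p₀ = P(outcome | unexposed) = 176/3796 = 0.046365
Under exogeneity and monotonicity, PN = (p₁ − p₀) / p₁.
PN = (0.067769 − 0.046365) / 0.067769 = 0.021405 / 0.067769 ≈ 0.3158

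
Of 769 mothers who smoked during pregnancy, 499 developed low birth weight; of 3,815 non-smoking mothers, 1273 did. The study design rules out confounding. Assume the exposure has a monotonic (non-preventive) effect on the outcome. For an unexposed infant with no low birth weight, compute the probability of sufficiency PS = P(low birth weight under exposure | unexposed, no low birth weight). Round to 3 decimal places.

p₁ = P(outcome | exposed) = 499/769 = 0.64889
p₀ = P(outcome | unexposed) = 1273/3815 = 0.33368
Under exogeneity and monotonicity, PS = (p₁ − p₀) / (1 − p₀).
PS = (0.64889 − 0.33368) / (1 − 0.33368) = 0.31521 / 0.66632 ≈ 0.4731

PS ≈ 0.473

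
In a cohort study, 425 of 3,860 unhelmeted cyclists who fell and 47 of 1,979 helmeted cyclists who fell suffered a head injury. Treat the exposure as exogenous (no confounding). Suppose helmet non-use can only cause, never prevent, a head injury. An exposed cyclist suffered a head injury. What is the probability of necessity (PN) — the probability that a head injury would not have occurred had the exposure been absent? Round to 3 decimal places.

PN ≈ 0.784

p₁ = P(outcome | exposed) = 425/3860 = 0.1101
p₀ = P(outcome | unexposed) = 47/1979 = 0.023749
Under exogeneity and monotonicity, PN = (p₁ − p₀) / p₁.
PN = (0.1101 − 0.023749) / 0.1101 = 0.086354 / 0.1101 ≈ 0.7843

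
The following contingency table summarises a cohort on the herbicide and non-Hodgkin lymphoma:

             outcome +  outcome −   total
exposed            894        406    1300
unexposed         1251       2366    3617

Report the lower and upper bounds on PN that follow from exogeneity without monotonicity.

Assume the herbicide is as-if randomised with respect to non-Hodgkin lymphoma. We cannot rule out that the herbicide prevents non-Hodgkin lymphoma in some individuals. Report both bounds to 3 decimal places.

0.497 ≤ PN ≤ 0.951

p₁ = P(outcome | exposed) = 894/1300 = 0.68769
p₀ = P(outcome | unexposed) = 1251/3617 = 0.34587
Under exogeneity alone the bounds on PN are max{0,(p₁−p₀)/p₁} ≤ PN ≤ min{1,(1−p₀)/p₁}.
  lower = (p₁ − p₀)/p₁ = 0.34183 / 0.68769 ≈ 0.4971
  upper = min{1, (1 − p₀)/p₁} = 0.65413 / 0.68769 ≈ 0.9512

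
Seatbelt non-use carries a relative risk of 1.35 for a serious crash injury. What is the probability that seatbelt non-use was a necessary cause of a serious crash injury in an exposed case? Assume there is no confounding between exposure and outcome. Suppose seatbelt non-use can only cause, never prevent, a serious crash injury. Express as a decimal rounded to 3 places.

Under exogeneity and monotonicity, PN = (RR − 1) / RR = 1 − 1/RR.
PN = (1.35 − 1) / 1.35 = 0.35 / 1.35 ≈ 0.2593

PN ≈ 0.259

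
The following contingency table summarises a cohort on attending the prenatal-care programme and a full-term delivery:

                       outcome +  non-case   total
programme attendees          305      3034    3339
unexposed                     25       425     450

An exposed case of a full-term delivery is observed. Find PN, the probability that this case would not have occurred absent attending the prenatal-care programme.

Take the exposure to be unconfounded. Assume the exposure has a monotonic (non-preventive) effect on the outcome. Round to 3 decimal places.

p₁ = P(outcome | exposed) = 305/3339 = 0.091345
p₀ = P(outcome | unexposed) = 25/450 = 0.055556
Under exogeneity and monotonicity, PN = (p₁ − p₀) / p₁.
PN = (0.091345 − 0.055556) / 0.091345 = 0.035789 / 0.091345 ≈ 0.3918

PN ≈ 0.392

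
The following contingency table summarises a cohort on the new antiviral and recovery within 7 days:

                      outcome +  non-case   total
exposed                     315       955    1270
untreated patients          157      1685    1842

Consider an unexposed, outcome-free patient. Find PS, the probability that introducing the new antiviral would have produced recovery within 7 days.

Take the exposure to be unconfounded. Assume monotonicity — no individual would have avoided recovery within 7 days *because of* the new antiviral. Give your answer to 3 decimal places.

p₁ = P(outcome | exposed) = 315/1270 = 0.24803
p₀ = P(outcome | unexposed) = 157/1842 = 0.085233
Under exogeneity and monotonicity, PS = (p₁ − p₀)/(1 − p₀).
PS = (0.24803 − 0.085233) / 0.91477 ≈ 0.1780

PS ≈ 0.178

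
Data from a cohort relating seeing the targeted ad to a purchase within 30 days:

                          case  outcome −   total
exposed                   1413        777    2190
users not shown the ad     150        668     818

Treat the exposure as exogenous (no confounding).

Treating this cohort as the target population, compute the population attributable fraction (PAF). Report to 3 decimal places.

PAF ≈ 0.647

p₁ = P(outcome | exposed) = 1413/2190 = 0.64521
p₀ = P(outcome | unexposed) = 150/818 = 0.18337
Exposure prevalence π = 2190/3008 = 0.72806; overall risk P(Y=1) = 0.51961.
Under exogeneity, PAF = [P(Y=1) − p₀]/P(Y=1).
PAF = (0.51961 − 0.18337) / 0.51961 ≈ 0.6471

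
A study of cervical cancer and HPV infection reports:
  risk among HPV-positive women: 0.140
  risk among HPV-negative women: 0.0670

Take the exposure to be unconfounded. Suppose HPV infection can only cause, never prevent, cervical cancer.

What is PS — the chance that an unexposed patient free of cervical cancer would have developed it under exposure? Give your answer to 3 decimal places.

Let p₁ = 0.14, p₀ = 0.067.
Under exogeneity and monotonicity, PS = (p₁ − p₀) / (1 − p₀).
PS = (0.14 − 0.067) / (1 − 0.067) = 0.073 / 0.933 ≈ 0.0782

PS ≈ 0.078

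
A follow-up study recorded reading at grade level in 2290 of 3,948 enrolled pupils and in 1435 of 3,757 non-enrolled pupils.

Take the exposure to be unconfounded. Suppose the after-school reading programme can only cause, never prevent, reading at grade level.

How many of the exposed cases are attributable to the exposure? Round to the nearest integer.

p₁ = P(outcome | exposed) = 2290/3948 = 0.58004
p₀ = P(outcome | unexposed) = 1435/3757 = 0.38195
PN = (p₁ − p₀)/p₁ = (0.58004 − 0.38195) / 0.58004 ≈ 0.34151.
Attributable cases ≈ PN × (exposed cases) = 0.34151 × 2290 ≈ 782.05.

about 782 cases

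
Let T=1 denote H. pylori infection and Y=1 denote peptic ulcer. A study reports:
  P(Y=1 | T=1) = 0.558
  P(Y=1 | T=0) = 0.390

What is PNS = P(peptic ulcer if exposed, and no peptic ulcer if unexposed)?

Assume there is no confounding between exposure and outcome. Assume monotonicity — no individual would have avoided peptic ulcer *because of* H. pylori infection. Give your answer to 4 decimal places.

Let p₁ = 0.558, p₀ = 0.39.
Under exogeneity and monotonicity, PNS = p₁ − p₀.
PNS = 0.558 − 0.39 = 0.168

PNS ≈ 0.1680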